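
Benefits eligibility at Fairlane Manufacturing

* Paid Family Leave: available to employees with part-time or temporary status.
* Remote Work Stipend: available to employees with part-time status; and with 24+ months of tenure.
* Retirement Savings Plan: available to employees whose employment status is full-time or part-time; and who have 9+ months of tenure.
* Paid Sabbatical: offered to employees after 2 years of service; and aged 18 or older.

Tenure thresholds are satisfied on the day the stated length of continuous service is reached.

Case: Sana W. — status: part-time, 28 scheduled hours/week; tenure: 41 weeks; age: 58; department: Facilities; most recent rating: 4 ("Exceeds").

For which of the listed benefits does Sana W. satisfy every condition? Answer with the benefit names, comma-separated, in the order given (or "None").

Paid Family Leave, Retirement Savings Plan

Paid Family Leave — status part-time ✓ → eligible.
Remote Work Stipend — status part-time ✓; service 41 weeks < 24 months (≈720 days) ✗ → not eligible.
Retirement Savings Plan — status part-time ✓; service 41 weeks ≥ 9 months (≈270 days) ✓ → eligible.
Paid Sabbatical — service 41 weeks < 2 years (≈730 days) ✗ → not eligible.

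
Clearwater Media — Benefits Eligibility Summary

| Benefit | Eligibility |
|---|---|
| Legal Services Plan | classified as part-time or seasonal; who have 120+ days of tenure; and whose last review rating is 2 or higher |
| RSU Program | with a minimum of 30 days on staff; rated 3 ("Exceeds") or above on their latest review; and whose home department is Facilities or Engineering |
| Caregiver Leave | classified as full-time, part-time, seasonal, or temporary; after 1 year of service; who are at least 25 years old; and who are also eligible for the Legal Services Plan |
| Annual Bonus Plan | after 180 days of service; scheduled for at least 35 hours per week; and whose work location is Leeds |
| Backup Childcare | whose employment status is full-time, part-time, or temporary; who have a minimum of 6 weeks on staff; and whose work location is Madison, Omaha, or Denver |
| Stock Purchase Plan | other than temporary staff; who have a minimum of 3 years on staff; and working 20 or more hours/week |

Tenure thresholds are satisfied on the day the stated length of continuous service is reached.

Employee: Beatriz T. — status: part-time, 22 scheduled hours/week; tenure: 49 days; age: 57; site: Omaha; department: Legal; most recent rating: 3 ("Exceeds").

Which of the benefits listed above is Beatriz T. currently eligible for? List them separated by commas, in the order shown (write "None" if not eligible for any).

Backup Childcare

Legal Services Plan — status part-time ✓; service 49 days < 120 days ✗ → not eligible.
RSU Program — service 49 days ≥ 30 days ✓; rating 3 ≥ 3 ✓; dept Legal ✗ → not eligible.
Caregiver Leave — status part-time ✓; service 49 days < 1 year (≈365 days) ✗ → not eligible.
Annual Bonus Plan — service 49 days < 180 days ✗ → not eligible.
Backup Childcare — status part-time ✓; service 49 days ≥ 6 weeks (≈42 days) ✓; site Omaha ✓ → eligible.
Stock Purchase Plan — status part-time ✓ (not excluded); service 49 days < 3 years (≈1095 days) ✗ → not eligible.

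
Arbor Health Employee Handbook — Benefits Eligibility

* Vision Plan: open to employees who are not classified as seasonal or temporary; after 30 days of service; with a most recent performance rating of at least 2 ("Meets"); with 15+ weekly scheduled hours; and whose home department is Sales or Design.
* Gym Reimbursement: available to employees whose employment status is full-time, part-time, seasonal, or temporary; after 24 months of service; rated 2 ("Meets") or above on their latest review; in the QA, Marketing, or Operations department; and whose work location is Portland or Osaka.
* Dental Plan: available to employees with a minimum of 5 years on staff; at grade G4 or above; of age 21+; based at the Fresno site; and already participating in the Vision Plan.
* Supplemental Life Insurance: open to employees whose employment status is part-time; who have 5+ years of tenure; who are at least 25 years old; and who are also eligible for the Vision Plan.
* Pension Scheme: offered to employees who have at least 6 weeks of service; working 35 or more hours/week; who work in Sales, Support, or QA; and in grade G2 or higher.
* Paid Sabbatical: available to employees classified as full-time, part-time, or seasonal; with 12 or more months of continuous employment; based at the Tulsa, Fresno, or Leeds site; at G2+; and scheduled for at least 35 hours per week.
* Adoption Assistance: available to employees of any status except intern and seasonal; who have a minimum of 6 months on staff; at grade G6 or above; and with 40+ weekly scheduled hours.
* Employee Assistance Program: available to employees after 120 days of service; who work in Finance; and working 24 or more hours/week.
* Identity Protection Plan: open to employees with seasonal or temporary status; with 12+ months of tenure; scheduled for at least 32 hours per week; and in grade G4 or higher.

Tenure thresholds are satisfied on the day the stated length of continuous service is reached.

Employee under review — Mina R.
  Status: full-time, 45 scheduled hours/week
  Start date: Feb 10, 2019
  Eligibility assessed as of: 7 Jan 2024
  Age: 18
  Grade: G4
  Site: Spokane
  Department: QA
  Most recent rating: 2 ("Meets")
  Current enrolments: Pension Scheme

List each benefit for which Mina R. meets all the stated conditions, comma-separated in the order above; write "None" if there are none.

Service from Feb 10, 2019 to 7 Jan 2024: 1792 days.
Vision Plan — status full-time ✓ (not excluded); service 1792 days ≥ 30 days ✓; rating 2 ≥ 2 ✓; 45 hrs/wk ≥ 15 ✓; dept QA ✗ → not eligible.
Gym Reimbursement — status full-time ✓; service 1792 days ≥ 24 months (≈720 days) ✓; rating 2 ≥ 2 ✓; dept QA ✓; site Spokane ✗ (not Portland or Osaka) → not eligible.
Dental Plan — service 1792 days < 5 years (≈1825 days) ✗ → not eligible.
Supplemental Life Insurance — status full-time ✗ (requires part-time) → not eligible.
Pension Scheme — service 1792 days ≥ 6 weeks (≈42 days) ✓; 45 hrs/wk ≥ 35 ✓; dept QA ✓; grade G4 ≥ G2 ✓ → eligible.
Paid Sabbatical — status full-time ✓; service 1792 days ≥ 12 months (≈360 days) ✓; site Spokane ✗ (not Tulsa, Fresno, or Leeds) → not eligible.
Adoption Assistance — status full-time ✓ (not excluded); service 1792 days ≥ 6 months (≈180 days) ✓; grade G4 < G6 ✗ → not eligible.
Employee Assistance Program — service 1792 days ≥ 120 days ✓; dept QA ✗ → not eligible.
Identity Protection Plan — status full-time ✗ (requires seasonal or temporary) → not eligible.

Pension Scheme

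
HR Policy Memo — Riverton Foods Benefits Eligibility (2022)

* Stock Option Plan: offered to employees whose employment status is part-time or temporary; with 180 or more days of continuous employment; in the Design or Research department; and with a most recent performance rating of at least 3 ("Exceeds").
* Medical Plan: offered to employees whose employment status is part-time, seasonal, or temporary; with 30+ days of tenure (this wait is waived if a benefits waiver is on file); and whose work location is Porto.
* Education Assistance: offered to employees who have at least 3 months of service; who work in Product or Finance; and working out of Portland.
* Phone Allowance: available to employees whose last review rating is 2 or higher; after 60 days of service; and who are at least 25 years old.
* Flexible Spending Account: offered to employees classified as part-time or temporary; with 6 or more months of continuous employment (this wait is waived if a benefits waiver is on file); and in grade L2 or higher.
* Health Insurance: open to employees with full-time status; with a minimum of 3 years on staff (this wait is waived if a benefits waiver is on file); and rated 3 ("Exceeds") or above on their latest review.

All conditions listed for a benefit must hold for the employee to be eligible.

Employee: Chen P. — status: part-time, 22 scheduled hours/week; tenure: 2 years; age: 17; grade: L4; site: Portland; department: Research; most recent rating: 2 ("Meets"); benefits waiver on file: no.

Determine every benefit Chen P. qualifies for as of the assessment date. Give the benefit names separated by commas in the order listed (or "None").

Flexible Spending Account

Stock Option Plan — status part-time ✓; service 2 years ≥ 180 days ✓; dept Research ✓; rating 2 < 3 ✗ → not eligible.
Medical Plan — status part-time ✓; no waiver, service 2 years ≥ 30 days ✓; site Portland ✗ (not Porto) → not eligible.
Education Assistance — service 2 years ≥ 3 months (≈90 days) ✓; dept Research ✗ → not eligible.
Phone Allowance — rating 2 ≥ 2 ✓; service 2 years ≥ 60 days ✓; age 17 < 25 ✗ → not eligible.
Flexible Spending Account — status part-time ✓; no waiver, service 2 years ≥ 6 months (≈180 days) ✓; grade L4 ≥ L2 ✓ → eligible.
Health Insurance — status part-time ✗ (requires full-time) → not eligible.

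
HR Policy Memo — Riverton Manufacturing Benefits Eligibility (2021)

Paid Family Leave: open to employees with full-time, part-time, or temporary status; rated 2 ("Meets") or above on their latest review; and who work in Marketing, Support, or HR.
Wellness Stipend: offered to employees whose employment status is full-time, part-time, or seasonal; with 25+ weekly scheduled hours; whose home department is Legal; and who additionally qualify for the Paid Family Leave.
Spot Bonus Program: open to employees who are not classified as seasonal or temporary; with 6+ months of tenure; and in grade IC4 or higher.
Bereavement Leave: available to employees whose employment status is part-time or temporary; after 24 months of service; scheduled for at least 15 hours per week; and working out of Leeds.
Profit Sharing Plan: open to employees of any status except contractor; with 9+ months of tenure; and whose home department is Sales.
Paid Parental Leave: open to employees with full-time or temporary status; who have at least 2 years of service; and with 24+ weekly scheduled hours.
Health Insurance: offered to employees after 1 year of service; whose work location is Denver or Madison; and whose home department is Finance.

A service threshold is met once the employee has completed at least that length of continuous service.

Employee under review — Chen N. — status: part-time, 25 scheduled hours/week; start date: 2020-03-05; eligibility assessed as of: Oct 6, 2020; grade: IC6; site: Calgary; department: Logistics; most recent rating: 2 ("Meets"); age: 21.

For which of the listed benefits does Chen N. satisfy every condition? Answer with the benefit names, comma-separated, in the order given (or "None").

Spot Bonus Program

Service from 2020-03-05 to Oct 6, 2020: 215 days.
Paid Family Leave — status part-time ✓; rating 2 ≥ 2 ✓; dept Logistics ✗ → not eligible.
Wellness Stipend — status part-time ✓; 25 hrs/wk ≥ 25 ✓; dept Logistics ✗ → not eligible.
Spot Bonus Program — status part-time ✓ (not excluded); service 215 days ≥ 6 months (≈180 days) ✓; grade IC6 ≥ IC4 ✓ → eligible.
Bereavement Leave — status part-time ✓; service 215 days < 24 months (≈720 days) ✗ → not eligible.
Profit Sharing Plan — status part-time ✓ (not excluded); service 215 days < 9 months (≈270 days) ✗ → not eligible.
Paid Parental Leave — status part-time ✗ (requires full-time or temporary) → not eligible.
Health Insurance — service 215 days < 1 year (≈365 days) ✗ → not eligible.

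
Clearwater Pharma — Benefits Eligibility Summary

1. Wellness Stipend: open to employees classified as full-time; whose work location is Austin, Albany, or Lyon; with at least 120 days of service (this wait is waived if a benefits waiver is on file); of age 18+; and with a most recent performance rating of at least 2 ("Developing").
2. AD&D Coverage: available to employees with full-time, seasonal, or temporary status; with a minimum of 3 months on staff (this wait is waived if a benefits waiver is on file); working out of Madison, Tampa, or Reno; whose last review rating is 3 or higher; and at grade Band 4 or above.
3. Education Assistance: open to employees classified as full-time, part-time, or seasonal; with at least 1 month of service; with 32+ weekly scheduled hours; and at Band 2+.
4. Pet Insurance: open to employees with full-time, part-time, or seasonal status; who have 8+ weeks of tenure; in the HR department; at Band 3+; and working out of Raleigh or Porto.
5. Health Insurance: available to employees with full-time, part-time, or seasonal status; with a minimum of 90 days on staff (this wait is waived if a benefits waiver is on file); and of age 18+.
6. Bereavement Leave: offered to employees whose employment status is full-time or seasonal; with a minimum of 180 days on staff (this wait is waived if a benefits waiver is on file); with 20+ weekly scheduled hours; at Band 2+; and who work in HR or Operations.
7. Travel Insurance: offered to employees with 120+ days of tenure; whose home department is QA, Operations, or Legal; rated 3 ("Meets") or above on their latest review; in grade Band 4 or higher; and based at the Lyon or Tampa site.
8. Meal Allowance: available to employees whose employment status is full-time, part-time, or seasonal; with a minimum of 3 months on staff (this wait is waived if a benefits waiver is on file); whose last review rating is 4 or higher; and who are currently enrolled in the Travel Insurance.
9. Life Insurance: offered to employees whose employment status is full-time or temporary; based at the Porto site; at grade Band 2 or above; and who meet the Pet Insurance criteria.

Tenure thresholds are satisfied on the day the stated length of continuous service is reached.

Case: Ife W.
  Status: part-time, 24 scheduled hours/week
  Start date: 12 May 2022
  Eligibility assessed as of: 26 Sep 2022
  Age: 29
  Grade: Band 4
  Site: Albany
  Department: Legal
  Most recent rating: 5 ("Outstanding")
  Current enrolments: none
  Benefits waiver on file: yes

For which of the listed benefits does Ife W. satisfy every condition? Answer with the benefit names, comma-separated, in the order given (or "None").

Health Insurance

Service from 12 May 2022 to 26 Sep 2022: 137 days.
Wellness Stipend — status part-time ✗ (requires full-time) → not eligible.
AD&D Coverage — status part-time ✗ (requires full-time, seasonal, or temporary) → not eligible.
Education Assistance — status part-time ✓; service 137 days ≥ 1 month (≈30 days) ✓; 24 hrs/wk < 32 ✗ → not eligible.
Pet Insurance — status part-time ✓; service 137 days ≥ 8 weeks (≈56 days) ✓; dept Legal ✗ → not eligible.
Health Insurance — status part-time ✓; benefits waiver on file ✓; age 29 ≥ 18 ✓ → eligible.
Bereavement Leave — status part-time ✗ (requires full-time or seasonal) → not eligible.
Travel Insurance — service 137 days ≥ 120 days ✓; dept Legal ✓; rating 5 ≥ 3 ✓; grade Band 4 ≥ Band 4 ✓; site Albany ✗ (not Lyon or Tampa) → not eligible.
Meal Allowance — status part-time ✓; benefits waiver on file ✓; rating 5 ≥ 4 ✓; not enrolled in Travel Insurance ✗ → not eligible.
Life Insurance — status part-time ✗ (requires full-time or temporary) → not eligible.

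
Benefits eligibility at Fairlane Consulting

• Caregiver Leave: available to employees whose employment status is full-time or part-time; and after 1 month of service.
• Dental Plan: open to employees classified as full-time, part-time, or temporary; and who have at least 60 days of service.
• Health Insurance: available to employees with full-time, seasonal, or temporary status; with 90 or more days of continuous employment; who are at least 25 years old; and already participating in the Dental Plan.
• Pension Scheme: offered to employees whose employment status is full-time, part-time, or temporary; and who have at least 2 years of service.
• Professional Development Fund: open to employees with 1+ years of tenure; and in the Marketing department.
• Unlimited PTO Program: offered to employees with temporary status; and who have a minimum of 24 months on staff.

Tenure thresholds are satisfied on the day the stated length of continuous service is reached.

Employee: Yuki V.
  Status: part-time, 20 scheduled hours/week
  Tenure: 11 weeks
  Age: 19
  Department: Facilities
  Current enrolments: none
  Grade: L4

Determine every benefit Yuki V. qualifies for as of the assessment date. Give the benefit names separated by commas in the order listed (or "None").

Caregiver Leave — status part-time ✓; service 11 weeks ≥ 1 month (≈30 days) ✓ → eligible.
Dental Plan — status part-time ✓; service 11 weeks ≥ 60 days ✓ → eligible.
Health Insurance — status part-time ✗ (requires full-time, seasonal, or temporary) → not eligible.
Pension Scheme — status part-time ✓; service 11 weeks < 2 years (≈730 days) ✗ → not eligible.
Professional Development Fund — service 11 weeks < 1 year (≈365 days) ✗ → not eligible.
Unlimited PTO Program — status part-time ✗ (requires temporary) → not eligible.

Caregiver Leave, Dental Plan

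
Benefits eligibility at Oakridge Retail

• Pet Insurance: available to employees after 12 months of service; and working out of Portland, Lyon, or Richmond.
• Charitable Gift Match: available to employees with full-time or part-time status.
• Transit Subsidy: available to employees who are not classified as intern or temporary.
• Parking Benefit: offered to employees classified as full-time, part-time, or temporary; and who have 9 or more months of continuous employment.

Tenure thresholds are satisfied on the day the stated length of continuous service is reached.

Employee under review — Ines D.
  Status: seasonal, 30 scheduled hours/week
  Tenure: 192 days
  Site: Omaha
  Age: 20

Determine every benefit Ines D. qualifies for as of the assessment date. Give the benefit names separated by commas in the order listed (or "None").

Transit Subsidy

Pet Insurance — service 192 days < 12 months (≈360 days) ✗ → not eligible.
Charitable Gift Match — status seasonal ✗ (requires full-time or part-time) → not eligible.
Transit Subsidy — status seasonal ✓ (not excluded) → eligible.
Parking Benefit — status seasonal ✗ (requires full-time, part-time, or temporary) → not eligible.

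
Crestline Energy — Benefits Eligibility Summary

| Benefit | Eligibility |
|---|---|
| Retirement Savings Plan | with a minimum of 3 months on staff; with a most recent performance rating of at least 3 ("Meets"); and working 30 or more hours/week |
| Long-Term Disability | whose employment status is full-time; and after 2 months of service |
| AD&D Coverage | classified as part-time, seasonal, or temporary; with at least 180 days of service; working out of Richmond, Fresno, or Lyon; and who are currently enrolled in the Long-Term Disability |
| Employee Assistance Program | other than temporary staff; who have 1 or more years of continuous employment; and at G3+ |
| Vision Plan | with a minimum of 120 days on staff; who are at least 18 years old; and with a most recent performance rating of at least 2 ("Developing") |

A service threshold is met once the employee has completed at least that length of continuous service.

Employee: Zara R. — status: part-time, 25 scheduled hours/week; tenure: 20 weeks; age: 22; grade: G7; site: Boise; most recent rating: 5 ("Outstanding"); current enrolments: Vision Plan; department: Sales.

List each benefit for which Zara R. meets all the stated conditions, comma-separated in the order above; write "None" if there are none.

Retirement Savings Plan — service 20 weeks ≥ 3 months (≈90 days) ✓; rating 5 ≥ 3 ✓; 25 hrs/wk < 30 ✗ → not eligible.
Long-Term Disability — status part-time ✗ (requires full-time) → not eligible.
AD&D Coverage — status part-time ✓; service 20 weeks < 180 days ✗ → not eligible.
Employee Assistance Program — status part-time ✓ (not excluded); service 20 weeks < 1 year (≈365 days) ✗ → not eligible.
Vision Plan — service 20 weeks ≥ 120 days ✓; age 22 ≥ 18 ✓; rating 5 ≥ 2 ✓ → eligible.

Vision Plan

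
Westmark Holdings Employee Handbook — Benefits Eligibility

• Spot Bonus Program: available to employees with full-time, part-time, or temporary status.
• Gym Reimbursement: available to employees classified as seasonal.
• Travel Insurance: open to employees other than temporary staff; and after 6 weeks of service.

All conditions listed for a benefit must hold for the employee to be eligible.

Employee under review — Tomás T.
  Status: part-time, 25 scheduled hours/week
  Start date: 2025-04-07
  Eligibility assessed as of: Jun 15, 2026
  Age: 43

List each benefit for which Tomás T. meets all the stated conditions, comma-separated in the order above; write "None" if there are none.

Spot Bonus Program, Travel Insurance

Service from 2025-04-07 to Jun 15, 2026: 434 days.
Spot Bonus Program — status part-time ✓ → eligible.
Gym Reimbursement — status part-time ✗ (requires seasonal) → not eligible.
Travel Insurance — status part-time ✓ (not excluded); service 434 days ≥ 6 weeks (≈42 days) ✓ → eligible.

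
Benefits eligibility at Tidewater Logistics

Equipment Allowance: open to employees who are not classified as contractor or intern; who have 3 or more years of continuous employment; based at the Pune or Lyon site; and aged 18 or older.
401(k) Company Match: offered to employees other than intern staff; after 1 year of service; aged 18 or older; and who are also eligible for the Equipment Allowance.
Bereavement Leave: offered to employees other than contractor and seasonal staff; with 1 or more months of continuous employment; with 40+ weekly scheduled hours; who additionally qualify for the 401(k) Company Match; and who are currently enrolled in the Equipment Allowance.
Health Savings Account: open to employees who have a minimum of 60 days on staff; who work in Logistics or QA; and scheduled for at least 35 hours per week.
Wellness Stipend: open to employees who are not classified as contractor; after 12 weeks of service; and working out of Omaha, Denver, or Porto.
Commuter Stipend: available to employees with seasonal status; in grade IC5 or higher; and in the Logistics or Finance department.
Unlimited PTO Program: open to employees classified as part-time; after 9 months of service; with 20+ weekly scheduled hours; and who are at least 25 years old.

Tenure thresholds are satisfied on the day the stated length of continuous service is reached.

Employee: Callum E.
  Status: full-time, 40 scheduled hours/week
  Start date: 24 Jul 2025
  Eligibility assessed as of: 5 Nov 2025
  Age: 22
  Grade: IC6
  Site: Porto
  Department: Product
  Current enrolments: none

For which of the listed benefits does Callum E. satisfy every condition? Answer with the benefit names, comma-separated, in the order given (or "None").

Service from 24 Jul 2025 to 5 Nov 2025: 104 days.
Equipment Allowance — status full-time ✓ (not excluded); service 104 days < 3 years (≈1095 days) ✗ → not eligible.
401(k) Company Match — status full-time ✓ (not excluded); service 104 days < 1 year (≈365 days) ✗ → not eligible.
Bereavement Leave — status full-time ✓ (not excluded); service 104 days ≥ 1 month (≈30 days) ✓; 40 hrs/wk ≥ 40 ✓; not eligible for 401(k) Company Match ✗ → not eligible.
Health Savings Account — service 104 days ≥ 60 days ✓; dept Product ✗ → not eligible.
Wellness Stipend — status full-time ✓ (not excluded); service 104 days ≥ 12 weeks (≈84 days) ✓; site Porto ✓ → eligible.
Commuter Stipend — status full-time ✗ (requires seasonal) → not eligible.
Unlimited PTO Program — status full-time ✗ (requires part-time) → not eligible.

Wellness Stipend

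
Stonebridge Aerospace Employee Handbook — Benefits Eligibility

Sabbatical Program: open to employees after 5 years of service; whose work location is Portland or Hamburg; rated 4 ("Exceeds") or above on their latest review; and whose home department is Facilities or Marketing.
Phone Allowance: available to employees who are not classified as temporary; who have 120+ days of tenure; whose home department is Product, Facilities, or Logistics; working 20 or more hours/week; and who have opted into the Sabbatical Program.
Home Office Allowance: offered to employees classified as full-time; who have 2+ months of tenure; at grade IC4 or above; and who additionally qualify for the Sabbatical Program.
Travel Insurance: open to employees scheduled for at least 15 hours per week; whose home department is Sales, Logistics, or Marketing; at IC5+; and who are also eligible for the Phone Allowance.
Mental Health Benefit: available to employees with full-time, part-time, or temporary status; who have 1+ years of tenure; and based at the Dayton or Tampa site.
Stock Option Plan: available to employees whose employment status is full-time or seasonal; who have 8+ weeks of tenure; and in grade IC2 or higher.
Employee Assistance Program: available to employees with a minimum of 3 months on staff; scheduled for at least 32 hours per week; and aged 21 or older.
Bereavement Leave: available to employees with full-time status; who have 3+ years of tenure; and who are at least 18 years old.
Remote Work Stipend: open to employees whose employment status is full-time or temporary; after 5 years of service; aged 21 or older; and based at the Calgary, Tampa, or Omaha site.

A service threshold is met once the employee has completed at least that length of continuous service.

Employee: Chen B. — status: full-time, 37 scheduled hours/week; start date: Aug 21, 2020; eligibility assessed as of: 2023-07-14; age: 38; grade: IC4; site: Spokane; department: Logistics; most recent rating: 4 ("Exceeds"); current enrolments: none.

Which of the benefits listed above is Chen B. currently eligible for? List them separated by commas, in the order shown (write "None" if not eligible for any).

Stock Option Plan, Employee Assistance Program

Service from Aug 21, 2020 to 2023-07-14: 1057 days.
Sabbatical Program — service 1057 days < 5 years (≈1825 days) ✗ → not eligible.
Phone Allowance — status full-time ✓ (not excluded); service 1057 days ≥ 120 days ✓; dept Logistics ✓; 37 hrs/wk ≥ 20 ✓; not enrolled in Sabbatical Program ✗ → not eligible.
Home Office Allowance — status full-time ✓; service 1057 days ≥ 2 months (≈60 days) ✓; grade IC4 ≥ IC4 ✓; not eligible for Sabbatical Program ✗ → not eligible.
Travel Insurance — 37 hrs/wk ≥ 15 ✓; dept Logistics ✓; grade IC4 < IC5 ✗ → not eligible.
Mental Health Benefit — status full-time ✓; service 1057 days ≥ 1 year (≈365 days) ✓; site Spokane ✗ (not Dayton or Tampa) → not eligible.
Stock Option Plan — status full-time ✓; service 1057 days ≥ 8 weeks (≈56 days) ✓; grade IC4 ≥ IC2 ✓ → eligible.
Employee Assistance Program — service 1057 days ≥ 3 months (≈90 days) ✓; 37 hrs/wk ≥ 32 ✓; age 38 ≥ 21 ✓ → eligible.
Bereavement Leave — status full-time ✓; service 1057 days < 3 years (≈1095 days) ✗ → not eligible.
Remote Work Stipend — status full-time ✓; service 1057 days < 5 years (≈1825 days) ✗ → not eligible.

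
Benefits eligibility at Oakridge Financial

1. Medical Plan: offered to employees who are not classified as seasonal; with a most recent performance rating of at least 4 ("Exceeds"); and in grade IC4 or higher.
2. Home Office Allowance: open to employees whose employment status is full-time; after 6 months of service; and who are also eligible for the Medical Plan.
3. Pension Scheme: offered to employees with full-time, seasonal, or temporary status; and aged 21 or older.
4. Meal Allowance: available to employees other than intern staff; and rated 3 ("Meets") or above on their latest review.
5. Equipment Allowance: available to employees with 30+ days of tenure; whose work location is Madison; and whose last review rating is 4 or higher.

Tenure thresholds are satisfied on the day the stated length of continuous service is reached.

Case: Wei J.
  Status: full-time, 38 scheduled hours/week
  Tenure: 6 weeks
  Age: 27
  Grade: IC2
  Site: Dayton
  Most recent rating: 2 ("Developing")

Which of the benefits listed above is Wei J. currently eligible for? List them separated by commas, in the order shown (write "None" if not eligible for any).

Medical Plan — status full-time ✓ (not excluded); rating 2 < 4 ✗ → not eligible.
Home Office Allowance — status full-time ✓; service 6 weeks < 6 months (≈180 days) ✗ → not eligible.
Pension Scheme — status full-time ✓; age 27 ≥ 21 ✓ → eligible.
Meal Allowance — status full-time ✓ (not excluded); rating 2 < 3 ✗ → not eligible.
Equipment Allowance — service 6 weeks ≥ 30 days ✓; site Dayton ✗ (not Madison) → not eligible.

Pension Scheme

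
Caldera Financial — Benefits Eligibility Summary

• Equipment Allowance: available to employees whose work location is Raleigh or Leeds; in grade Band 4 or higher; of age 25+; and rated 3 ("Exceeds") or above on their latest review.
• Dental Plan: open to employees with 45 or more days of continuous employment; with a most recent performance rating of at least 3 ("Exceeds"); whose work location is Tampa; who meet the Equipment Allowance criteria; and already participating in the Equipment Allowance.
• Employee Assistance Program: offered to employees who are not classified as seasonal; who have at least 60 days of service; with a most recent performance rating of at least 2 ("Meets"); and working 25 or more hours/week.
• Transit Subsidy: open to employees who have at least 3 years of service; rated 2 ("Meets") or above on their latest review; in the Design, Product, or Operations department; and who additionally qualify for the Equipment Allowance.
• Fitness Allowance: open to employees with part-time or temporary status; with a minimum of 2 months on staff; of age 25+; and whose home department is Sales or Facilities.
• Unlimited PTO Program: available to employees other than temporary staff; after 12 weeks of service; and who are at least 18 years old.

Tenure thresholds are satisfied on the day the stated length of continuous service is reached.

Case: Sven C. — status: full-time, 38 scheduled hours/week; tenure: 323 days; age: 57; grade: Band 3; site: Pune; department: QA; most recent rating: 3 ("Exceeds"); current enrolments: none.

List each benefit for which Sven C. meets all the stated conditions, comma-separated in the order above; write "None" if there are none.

Equipment Allowance — site Pune ✗ (not Raleigh or Leeds) → not eligible.
Dental Plan — service 323 days ≥ 45 days ✓; rating 3 ≥ 3 ✓; site Pune ✗ (not Tampa) → not eligible.
Employee Assistance Program — status full-time ✓ (not excluded); service 323 days ≥ 60 days ✓; rating 3 ≥ 2 ✓; 38 hrs/wk ≥ 25 ✓ → eligible.
Transit Subsidy — service 323 days < 3 years (≈1095 days) ✗ → not eligible.
Fitness Allowance — status full-time ✗ (requires part-time or temporary) → not eligible.
Unlimited PTO Program — status full-time ✓ (not excluded); service 323 days ≥ 12 weeks (≈84 days) ✓; age 57 ≥ 18 ✓ → eligible.

Employee Assistance Program, Unlimited PTO Program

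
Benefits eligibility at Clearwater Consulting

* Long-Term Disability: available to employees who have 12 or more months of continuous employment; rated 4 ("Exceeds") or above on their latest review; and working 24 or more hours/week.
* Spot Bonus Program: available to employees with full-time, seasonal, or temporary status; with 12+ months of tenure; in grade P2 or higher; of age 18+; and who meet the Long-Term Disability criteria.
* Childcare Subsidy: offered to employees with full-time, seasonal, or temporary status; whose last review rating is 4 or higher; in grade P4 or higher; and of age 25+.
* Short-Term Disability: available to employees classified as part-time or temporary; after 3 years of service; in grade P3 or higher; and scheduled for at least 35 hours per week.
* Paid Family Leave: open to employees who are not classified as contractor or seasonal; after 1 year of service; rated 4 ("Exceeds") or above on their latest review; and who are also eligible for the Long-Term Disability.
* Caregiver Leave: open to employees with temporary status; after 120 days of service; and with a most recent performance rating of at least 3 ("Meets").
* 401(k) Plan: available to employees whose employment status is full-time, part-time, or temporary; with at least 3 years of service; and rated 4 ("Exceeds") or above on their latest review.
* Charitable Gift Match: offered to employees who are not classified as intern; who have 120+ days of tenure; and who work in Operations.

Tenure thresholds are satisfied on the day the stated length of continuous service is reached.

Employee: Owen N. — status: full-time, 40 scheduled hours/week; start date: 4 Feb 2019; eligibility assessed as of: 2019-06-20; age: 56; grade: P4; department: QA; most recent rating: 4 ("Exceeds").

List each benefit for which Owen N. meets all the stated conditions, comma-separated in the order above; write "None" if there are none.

Childcare Subsidy

Service from 4 Feb 2019 to 2019-06-20: 136 days.
Long-Term Disability — service 136 days < 12 months (≈360 days) ✗ → not eligible.
Spot Bonus Program — status full-time ✓; service 136 days < 12 months (≈360 days) ✗ → not eligible.
Childcare Subsidy — status full-time ✓; rating 4 ≥ 4 ✓; grade P4 ≥ P4 ✓; age 56 ≥ 25 ✓ → eligible.
Short-Term Disability — status full-time ✗ (requires part-time or temporary) → not eligible.
Paid Family Leave — status full-time ✓ (not excluded); service 136 days < 1 year (≈365 days) ✗ → not eligible.
Caregiver Leave — status full-time ✗ (requires temporary) → not eligible.
401(k) Plan — status full-time ✓; service 136 days < 3 years (≈1095 days) ✗ → not eligible.
Charitable Gift Match — status full-time ✓ (not excluded); service 136 days ≥ 120 days ✓; dept QA ✗ → not eligible.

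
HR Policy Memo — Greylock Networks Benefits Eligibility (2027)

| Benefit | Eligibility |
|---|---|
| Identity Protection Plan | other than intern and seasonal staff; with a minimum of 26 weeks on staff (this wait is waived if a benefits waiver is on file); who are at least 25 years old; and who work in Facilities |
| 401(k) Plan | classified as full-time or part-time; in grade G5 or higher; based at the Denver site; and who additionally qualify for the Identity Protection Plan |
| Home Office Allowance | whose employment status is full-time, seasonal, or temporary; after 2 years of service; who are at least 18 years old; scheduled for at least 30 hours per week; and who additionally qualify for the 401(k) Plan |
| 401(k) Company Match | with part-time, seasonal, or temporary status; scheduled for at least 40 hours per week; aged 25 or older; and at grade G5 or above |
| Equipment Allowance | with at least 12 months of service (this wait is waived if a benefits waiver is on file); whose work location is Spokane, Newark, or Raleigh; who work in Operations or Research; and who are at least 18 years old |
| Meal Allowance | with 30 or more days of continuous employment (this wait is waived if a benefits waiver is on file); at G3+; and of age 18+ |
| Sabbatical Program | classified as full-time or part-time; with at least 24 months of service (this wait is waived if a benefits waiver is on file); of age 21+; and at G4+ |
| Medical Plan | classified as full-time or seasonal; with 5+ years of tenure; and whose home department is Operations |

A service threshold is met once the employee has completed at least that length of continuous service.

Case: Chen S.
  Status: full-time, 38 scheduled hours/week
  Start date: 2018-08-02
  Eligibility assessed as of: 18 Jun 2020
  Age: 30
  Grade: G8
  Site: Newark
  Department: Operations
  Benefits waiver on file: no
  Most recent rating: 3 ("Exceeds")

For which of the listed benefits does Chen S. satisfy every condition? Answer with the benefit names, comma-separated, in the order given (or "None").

Equipment Allowance, Meal Allowance

Service from 2018-08-02 to 18 Jun 2020: 686 days.
Identity Protection Plan — status full-time ✓ (not excluded); no waiver, service 686 days ≥ 26 weeks (≈182 days) ✓; age 30 ≥ 25 ✓; dept Operations ✗ → not eligible.
401(k) Plan — status full-time ✓; grade G8 ≥ G5 ✓; site Newark ✗ (not Denver) → not eligible.
Home Office Allowance — status full-time ✓; service 686 days < 2 years (≈730 days) ✗ → not eligible.
401(k) Company Match — status full-time ✗ (requires part-time, seasonal, or temporary) → not eligible.
Equipment Allowance — no waiver, service 686 days ≥ 12 months (≈360 days) ✓; site Newark ✓; dept Operations ✓; age 30 ≥ 18 ✓ → eligible.
Meal Allowance — no waiver, service 686 days ≥ 30 days ✓; grade G8 ≥ G3 ✓; age 30 ≥ 18 ✓ → eligible.
Sabbatical Program — status full-time ✓; no waiver, service 686 days < 24 months (≈720 days) ✗ → not eligible.
Medical Plan — status full-time ✓; service 686 days < 5 years (≈1825 days) ✗ → not eligible.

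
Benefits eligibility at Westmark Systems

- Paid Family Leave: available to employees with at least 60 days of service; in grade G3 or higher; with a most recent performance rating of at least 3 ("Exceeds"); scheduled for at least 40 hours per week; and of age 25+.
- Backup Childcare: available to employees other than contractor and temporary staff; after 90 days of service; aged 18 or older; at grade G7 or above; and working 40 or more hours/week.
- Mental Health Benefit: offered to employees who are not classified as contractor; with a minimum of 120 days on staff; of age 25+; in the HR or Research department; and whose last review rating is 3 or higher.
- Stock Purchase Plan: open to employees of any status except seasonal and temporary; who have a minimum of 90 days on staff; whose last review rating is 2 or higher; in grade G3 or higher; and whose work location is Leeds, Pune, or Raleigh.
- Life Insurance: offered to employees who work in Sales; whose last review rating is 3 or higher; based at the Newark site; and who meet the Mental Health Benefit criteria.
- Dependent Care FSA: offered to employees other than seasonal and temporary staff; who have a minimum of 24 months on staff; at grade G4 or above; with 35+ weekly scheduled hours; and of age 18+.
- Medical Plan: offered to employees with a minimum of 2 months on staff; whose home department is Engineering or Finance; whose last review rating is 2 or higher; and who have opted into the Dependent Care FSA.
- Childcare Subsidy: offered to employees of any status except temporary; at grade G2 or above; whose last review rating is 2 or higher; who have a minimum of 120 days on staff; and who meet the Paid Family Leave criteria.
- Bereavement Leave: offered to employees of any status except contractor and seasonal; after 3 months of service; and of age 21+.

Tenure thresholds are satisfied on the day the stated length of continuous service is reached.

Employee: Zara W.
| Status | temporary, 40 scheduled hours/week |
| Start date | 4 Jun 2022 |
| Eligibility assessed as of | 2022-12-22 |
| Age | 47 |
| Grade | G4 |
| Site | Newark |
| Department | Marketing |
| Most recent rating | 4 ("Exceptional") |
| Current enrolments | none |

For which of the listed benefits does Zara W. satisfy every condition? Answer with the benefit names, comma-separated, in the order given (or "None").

Paid Family Leave, Bereavement Leave

Service from 4 Jun 2022 to 2022-12-22: 201 days.
Paid Family Leave — service 201 days ≥ 60 days ✓; grade G4 ≥ G3 ✓; rating 4 ≥ 3 ✓; 40 hrs/wk ≥ 40 ✓; age 47 ≥ 25 ✓ → eligible.
Backup Childcare — status temporary ✗ (excluded) → not eligible.
Mental Health Benefit — status temporary ✓ (not excluded); service 201 days ≥ 120 days ✓; age 47 ≥ 25 ✓; dept Marketing ✗ → not eligible.
Stock Purchase Plan — status temporary ✗ (excluded) → not eligible.
Life Insurance — dept Marketing ✗ → not eligible.
Dependent Care FSA — status temporary ✗ (excluded) → not eligible.
Medical Plan — service 201 days ≥ 2 months (≈60 days) ✓; dept Marketing ✗ → not eligible.
Childcare Subsidy — status temporary ✗ (excluded) → not eligible.
Bereavement Leave — status temporary ✓ (not excluded); service 201 days ≥ 3 months (≈90 days) ✓; age 47 ≥ 21 ✓ → eligible.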